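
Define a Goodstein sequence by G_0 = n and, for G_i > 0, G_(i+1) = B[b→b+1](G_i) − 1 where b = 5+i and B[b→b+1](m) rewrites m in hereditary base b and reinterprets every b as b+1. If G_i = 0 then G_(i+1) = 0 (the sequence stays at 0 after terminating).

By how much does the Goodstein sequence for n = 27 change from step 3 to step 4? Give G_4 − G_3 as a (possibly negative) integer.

G_0=27  [base 5] 5^2 + 2  →[5↦6]→  6^2 + 2 = 38  −1 ⇒ G_1=37
G_1=37  [base 6] 6^2 + 1  →[6↦7]→  7^2 + 1 = 50  −1 ⇒ G_2=49
G_2=49  [base 7] 7^2  →[7↦8]→  8^2 = 64  −1 ⇒ G_3=63
G_3=63  [base 8] 7·8 + 7  →[8↦9]→  7·9 + 7 = 70  −1 ⇒ G_4=69

6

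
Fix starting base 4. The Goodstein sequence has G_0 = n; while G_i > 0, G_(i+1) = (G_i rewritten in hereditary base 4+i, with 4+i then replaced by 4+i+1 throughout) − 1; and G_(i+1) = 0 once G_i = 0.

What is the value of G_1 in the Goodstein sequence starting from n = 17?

25

(0) 17|_4 = 4^2 + 1 ↦ 5^2 + 1|_5 = 26 ⇒ 25
(1) 25|_5 = 5^2 ↦ 6^2|_6 = 36 ⇒ 35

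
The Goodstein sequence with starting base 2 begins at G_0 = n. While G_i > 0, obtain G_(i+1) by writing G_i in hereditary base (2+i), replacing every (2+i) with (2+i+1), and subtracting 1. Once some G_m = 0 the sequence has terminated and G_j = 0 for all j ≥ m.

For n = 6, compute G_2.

257

(0) 6|_2 = 2^2 + 2 ↦ 3^3 + 3|_3 = 30 ⇒ 29
(1) 29|_3 = 3^3 + 2 ↦ 4^4 + 2|_4 = 258 ⇒ 257
(2) 257|_4 = 4^4 + 1 ↦ 5^5 + 1|_5 = 3126 ⇒ 3125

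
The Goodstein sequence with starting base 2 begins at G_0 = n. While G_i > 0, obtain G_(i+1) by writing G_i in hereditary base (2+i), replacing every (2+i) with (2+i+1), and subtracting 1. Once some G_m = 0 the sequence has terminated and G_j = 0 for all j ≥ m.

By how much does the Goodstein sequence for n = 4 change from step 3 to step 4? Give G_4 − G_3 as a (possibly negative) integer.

step 0: 4 = 2^2; sub 3 for 2: 3^3; = 27; G_1 = 27−1 = 26
step 1: 26 = 2·3^2 + 2·3 + 2; sub 4 for 3: 2·4^2 + 2·4 + 2; = 42; G_2 = 42−1 = 41
step 2: 41 = 2·4^2 + 2·4 + 1; sub 5 for 4: 2·5^2 + 2·5 + 1; = 61; G_3 = 61−1 = 60
step 3: 60 = 2·5^2 + 2·5; sub 6 for 5: 2·6^2 + 2·6; = 84; G_4 = 84−1 = 83

23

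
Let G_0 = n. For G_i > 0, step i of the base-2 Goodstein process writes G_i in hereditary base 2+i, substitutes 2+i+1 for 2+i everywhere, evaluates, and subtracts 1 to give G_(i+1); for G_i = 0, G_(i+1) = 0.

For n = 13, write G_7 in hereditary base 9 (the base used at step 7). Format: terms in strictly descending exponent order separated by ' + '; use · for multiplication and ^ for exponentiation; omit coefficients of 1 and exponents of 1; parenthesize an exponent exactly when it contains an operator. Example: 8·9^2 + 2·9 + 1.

(0) 13|_2 = 2^(2 + 1) + 2^2 + 1 ↦ 3^(3 + 1) + 3^3 + 1|_3 = 109 ⇒ 108
(1) 108|_3 = 3^(3 + 1) + 3^3 ↦ 4^(4 + 1) + 4^4|_4 = 1280 ⇒ 1279
(2) 1279|_4 = 4^(4 + 1) + 3·4^3 + 3·4^2 + 3·4 + 3 ↦ 5^(5 + 1) + 3·5^3 + 3·5^2 + 3·5 + 3|_5 = 16093 ⇒ 16092
(3) 16092|_5 = 5^(5 + 1) + 3·5^3 + 3·5^2 + 3·5 + 2 ↦ 6^(6 + 1) + 3·6^3 + 3·6^2 + 3·6 + 2|_6 = 280712 ⇒ 280711
(4) 280711|_6 = 6^(6 + 1) + 3·6^3 + 3·6^2 + 3·6 + 1 ↦ 7^(7 + 1) + 3·7^3 + 3·7^2 + 3·7 + 1|_7 = 5765999 ⇒ 5765998
(5) 5765998|_7 = 7^(7 + 1) + 3·7^3 + 3·7^2 + 3·7 ↦ 8^(8 + 1) + 3·8^3 + 3·8^2 + 3·8|_8 = 134219480 ⇒ 134219479
(6) 134219479|_8 = 8^(8 + 1) + 3·8^3 + 3·8^2 + 2·8 + 7 ↦ 9^(9 + 1) + 3·9^3 + 3·9^2 + 2·9 + 7|_9 = 3486786856 ⇒ 3486786855
(7) 3486786855|_9 = 9^(9 + 1) + 3·9^3 + 3·9^2 + 2·9 + 6 ↦ 10^(10 + 1) + 3·10^3 + 3·10^2 + 2·10 + 6|_10 = 100000003326 ⇒ 100000003325

9^(9 + 1) + 3·9^3 + 3·9^2 + 2·9 + 6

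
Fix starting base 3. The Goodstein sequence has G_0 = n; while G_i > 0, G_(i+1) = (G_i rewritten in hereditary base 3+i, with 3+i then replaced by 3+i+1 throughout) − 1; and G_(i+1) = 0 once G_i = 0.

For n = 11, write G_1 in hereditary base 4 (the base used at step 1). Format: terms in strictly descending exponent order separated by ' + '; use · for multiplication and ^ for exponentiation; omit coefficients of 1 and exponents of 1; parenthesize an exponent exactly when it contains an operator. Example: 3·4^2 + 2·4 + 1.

G_0 = 11. HB_3(11) = 3^2 + 2. Bump = 18. G_1 = 17.
G_1 = 17. HB_4(17) = 4^2 + 1. Bump = 26. G_2 = 25.

4^2 + 1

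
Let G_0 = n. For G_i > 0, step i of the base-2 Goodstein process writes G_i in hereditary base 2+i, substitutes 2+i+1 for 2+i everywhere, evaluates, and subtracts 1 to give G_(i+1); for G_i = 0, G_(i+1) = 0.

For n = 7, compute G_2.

[0] 7 ≡ 2^2 + 2 + 1 (base 2). Lift 3: 31. −1: 30.
[1] 30 ≡ 3^3 + 3 (base 3). Lift 4: 260. −1: 259.
[2] 259 ≡ 4^4 + 3 (base 4). Lift 5: 3128. −1: 3127.

259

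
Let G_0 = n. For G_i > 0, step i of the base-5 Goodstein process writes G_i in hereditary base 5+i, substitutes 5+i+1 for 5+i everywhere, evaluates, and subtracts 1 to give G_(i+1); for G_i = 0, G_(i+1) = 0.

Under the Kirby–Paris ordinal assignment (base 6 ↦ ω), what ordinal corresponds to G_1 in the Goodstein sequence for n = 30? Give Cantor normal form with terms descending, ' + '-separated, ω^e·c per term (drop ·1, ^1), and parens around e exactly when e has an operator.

ω^2 + 5

i=0: 30 = 5^2 + 5 (b=5); 5→6: 6^2 + 6 = 42; 42−1 = 41
i=1: 41 = 6^2 + 5 (b=6); 6→7: 7^2 + 5 = 54; 54−1 = 53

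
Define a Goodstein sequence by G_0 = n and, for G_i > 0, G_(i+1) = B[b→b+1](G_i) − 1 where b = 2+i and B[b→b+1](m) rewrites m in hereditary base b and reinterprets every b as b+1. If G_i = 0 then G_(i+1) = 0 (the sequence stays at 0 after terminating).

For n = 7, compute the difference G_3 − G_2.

2868

step 0: 7 = 2^2 + 2 + 1; sub 3 for 2: 3^3 + 3 + 1; = 31; G_1 = 31−1 = 30
step 1: 30 = 3^3 + 3; sub 4 for 3: 4^4 + 4; = 260; G_2 = 260−1 = 259
step 2: 259 = 4^4 + 3; sub 5 for 4: 5^5 + 3; = 3128; G_3 = 3128−1 = 3127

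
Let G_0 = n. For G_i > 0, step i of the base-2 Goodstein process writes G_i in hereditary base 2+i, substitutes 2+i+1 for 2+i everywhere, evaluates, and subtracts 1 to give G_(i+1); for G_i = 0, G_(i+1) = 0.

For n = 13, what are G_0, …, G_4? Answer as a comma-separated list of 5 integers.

G_0 = 13. HB_2(13) = 2^(2 + 1) + 2^2 + 1. Bump = 109. G_1 = 108.
G_1 = 108. HB_3(108) = 3^(3 + 1) + 3^3. Bump = 1280. G_2 = 1279.
G_2 = 1279. HB_4(1279) = 4^(4 + 1) + 3·4^3 + 3·4^2 + 3·4 + 3. Bump = 16093. G_3 = 16092.
G_3 = 16092. HB_5(16092) = 5^(5 + 1) + 3·5^3 + 3·5^2 + 3·5 + 2. Bump = 280712. G_4 = 280711.

13, 108, 1279, 16092, 280711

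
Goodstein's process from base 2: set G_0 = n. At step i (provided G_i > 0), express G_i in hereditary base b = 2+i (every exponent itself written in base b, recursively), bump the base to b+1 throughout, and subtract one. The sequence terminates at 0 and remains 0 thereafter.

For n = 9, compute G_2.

1023

(0) 9|_2 = 2^(2 + 1) + 1 ↦ 3^(3 + 1) + 1|_3 = 82 ⇒ 81
(1) 81|_3 = 3^(3 + 1) ↦ 4^(4 + 1)|_4 = 1024 ⇒ 1023
(2) 1023|_4 = 3·4^4 + 3·4^3 + 3·4^2 + 3·4 + 3 ↦ 3·5^5 + 3·5^3 + 3·5^2 + 3·5 + 3|_5 = 9843 ⇒ 9842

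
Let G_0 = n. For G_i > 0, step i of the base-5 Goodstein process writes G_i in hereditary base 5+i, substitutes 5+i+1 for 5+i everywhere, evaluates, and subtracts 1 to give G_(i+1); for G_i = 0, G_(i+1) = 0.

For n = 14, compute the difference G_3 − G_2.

(0) 14|_5 = 2·5 + 4 ↦ 2·6 + 4|_6 = 16 ⇒ 15
(1) 15|_6 = 2·6 + 3 ↦ 2·7 + 3|_7 = 17 ⇒ 16
(2) 16|_7 = 2·7 + 2 ↦ 2·8 + 2|_8 = 18 ⇒ 17

1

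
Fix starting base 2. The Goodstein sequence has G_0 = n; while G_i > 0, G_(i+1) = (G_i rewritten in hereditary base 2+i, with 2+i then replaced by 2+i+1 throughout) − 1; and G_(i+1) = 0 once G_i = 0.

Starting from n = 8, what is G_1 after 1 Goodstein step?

i=0: 8 = 2^(2 + 1) (b=2); 2→3: 3^(3 + 1) = 81; 81−1 = 80
i=1: 80 = 2·3^3 + 2·3^2 + 2·3 + 2 (b=3); 3→4: 2·4^4 + 2·4^2 + 2·4 + 2 = 554; 554−1 = 553

80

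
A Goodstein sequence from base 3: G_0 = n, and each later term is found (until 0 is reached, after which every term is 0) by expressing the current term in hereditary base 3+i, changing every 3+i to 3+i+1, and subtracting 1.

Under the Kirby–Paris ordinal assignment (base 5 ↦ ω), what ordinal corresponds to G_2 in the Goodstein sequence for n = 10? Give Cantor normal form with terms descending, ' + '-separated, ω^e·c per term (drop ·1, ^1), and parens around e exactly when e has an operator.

ω·4 + 4

step 0: 10 = 3^2 + 1; sub 4 for 3: 4^2 + 1; = 17; G_1 = 17−1 = 16
step 1: 16 = 4^2; sub 5 for 4: 5^2; = 25; G_2 = 25−1 = 24
step 2: 24 = 4·5 + 4; sub 6 for 5: 4·6 + 4; = 28; G_3 = 28−1 = 27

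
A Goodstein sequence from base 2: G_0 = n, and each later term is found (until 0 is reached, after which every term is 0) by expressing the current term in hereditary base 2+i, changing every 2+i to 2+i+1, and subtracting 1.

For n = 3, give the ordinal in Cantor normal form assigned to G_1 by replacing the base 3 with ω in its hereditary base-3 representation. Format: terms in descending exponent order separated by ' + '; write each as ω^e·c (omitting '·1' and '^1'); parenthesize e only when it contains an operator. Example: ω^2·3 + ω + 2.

ω

3 —HB2→ 2 + 1 —bump→ 3 + 1 = 4 —(−1)→ 3
3 —HB3→ 3 —bump→ 4 = 4 —(−1)→ 3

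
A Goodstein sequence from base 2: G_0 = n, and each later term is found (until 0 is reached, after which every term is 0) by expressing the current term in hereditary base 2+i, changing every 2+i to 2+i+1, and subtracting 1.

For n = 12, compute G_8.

100000000211

i=0: 12 = 2^(2 + 1) + 2^2 (b=2); 2→3: 3^(3 + 1) + 3^3 = 108; 108−1 = 107
i=1: 107 = 3^(3 + 1) + 2·3^2 + 2·3 + 2 (b=3); 3→4: 4^(4 + 1) + 2·4^2 + 2·4 + 2 = 1066; 1066−1 = 1065
i=2: 1065 = 4^(4 + 1) + 2·4^2 + 2·4 + 1 (b=4); 4→5: 5^(5 + 1) + 2·5^2 + 2·5 + 1 = 15686; 15686−1 = 15685
i=3: 15685 = 5^(5 + 1) + 2·5^2 + 2·5 (b=5); 5→6: 6^(6 + 1) + 2·6^2 + 2·6 = 280020; 280020−1 = 280019
i=4: 280019 = 6^(6 + 1) + 2·6^2 + 6 + 5 (b=6); 6→7: 7^(7 + 1) + 2·7^2 + 7 + 5 = 5764911; 5764911−1 = 5764910
i=5: 5764910 = 7^(7 + 1) + 2·7^2 + 7 + 4 (b=7); 7→8: 8^(8 + 1) + 2·8^2 + 8 + 4 = 134217868; 134217868−1 = 134217867
i=6: 134217867 = 8^(8 + 1) + 2·8^2 + 8 + 3 (b=8); 8→9: 9^(9 + 1) + 2·9^2 + 9 + 3 = 3486784575; 3486784575−1 = 3486784574
i=7: 3486784574 = 9^(9 + 1) + 2·9^2 + 9 + 2 (b=9); 9→10: 10^(10 + 1) + 2·10^2 + 10 + 2 = 100000000212; 100000000212−1 = 100000000211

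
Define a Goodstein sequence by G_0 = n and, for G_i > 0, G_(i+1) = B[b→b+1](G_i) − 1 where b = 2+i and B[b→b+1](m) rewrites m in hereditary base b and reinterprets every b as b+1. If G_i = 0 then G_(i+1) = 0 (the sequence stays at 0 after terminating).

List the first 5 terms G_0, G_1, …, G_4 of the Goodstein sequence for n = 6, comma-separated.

6, 29, 257, 3125, 46655

i=0: 6 = 2^2 + 2 (b=2); 2→3: 3^3 + 3 = 30; 30−1 = 29
i=1: 29 = 3^3 + 2 (b=3); 3→4: 4^4 + 2 = 258; 258−1 = 257
i=2: 257 = 4^4 + 1 (b=4); 4→5: 5^5 + 1 = 3126; 3126−1 = 3125
i=3: 3125 = 5^5 (b=5); 5→6: 6^6 = 46656; 46656−1 = 46655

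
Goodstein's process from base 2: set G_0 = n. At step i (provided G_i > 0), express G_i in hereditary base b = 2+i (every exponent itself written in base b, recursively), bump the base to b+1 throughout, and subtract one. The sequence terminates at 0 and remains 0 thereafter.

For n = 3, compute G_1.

3

G_0 = 3. HB_2(3) = 2 + 1. Bump = 4. G_1 = 3.
G_1 = 3. HB_3(3) = 3. Bump = 4. G_2 = 3.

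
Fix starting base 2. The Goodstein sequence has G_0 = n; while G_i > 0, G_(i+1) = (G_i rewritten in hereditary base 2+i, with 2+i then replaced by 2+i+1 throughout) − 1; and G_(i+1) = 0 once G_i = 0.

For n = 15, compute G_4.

326593

i=0: 15 = 2^(2 + 1) + 2^2 + 2 + 1 (b=2); 2→3: 3^(3 + 1) + 3^3 + 3 + 1 = 112; 112−1 = 111
i=1: 111 = 3^(3 + 1) + 3^3 + 3 (b=3); 3→4: 4^(4 + 1) + 4^4 + 4 = 1284; 1284−1 = 1283
i=2: 1283 = 4^(4 + 1) + 4^4 + 3 (b=4); 4→5: 5^(5 + 1) + 5^5 + 3 = 18753; 18753−1 = 18752
i=3: 18752 = 5^(5 + 1) + 5^5 + 2 (b=5); 5→6: 6^(6 + 1) + 6^6 + 2 = 326594; 326594−1 = 326593
i=4: 326593 = 6^(6 + 1) + 6^6 + 1 (b=6); 6→7: 7^(7 + 1) + 7^7 + 1 = 6588345; 6588345−1 = 6588344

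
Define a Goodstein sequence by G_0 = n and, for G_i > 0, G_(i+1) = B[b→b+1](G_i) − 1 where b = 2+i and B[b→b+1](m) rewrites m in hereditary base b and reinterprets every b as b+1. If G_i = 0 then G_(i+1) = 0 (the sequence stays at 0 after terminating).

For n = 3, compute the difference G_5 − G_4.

-1

(0) 3|_2 = 2 + 1 ↦ 3 + 1|_3 = 4 ⇒ 3
(1) 3|_3 = 3 ↦ 4|_4 = 4 ⇒ 3
(2) 3|_4 = 3 ↦ 3|_5 = 3 ⇒ 2
(3) 2|_5 = 2 ↦ 2|_6 = 2 ⇒ 1
(4) 1|_6 = 1 ↦ 1|_7 = 1 ⇒ 0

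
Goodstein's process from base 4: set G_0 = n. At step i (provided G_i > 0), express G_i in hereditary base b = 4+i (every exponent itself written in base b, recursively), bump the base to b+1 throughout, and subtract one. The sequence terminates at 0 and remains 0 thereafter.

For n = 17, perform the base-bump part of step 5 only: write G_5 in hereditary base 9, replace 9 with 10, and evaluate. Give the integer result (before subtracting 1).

52

i=0: 17 = 4^2 + 1 (b=4); 4→5: 5^2 + 1 = 26; 26−1 = 25
i=1: 25 = 5^2 (b=5); 5→6: 6^2 = 36; 36−1 = 35
i=2: 35 = 5·6 + 5 (b=6); 6→7: 5·7 + 5 = 40; 40−1 = 39
i=3: 39 = 5·7 + 4 (b=7); 7→8: 5·8 + 4 = 44; 44−1 = 43
i=4: 43 = 5·8 + 3 (b=8); 8→9: 5·9 + 3 = 48; 48−1 = 47
i=5: 47 = 5·9 + 2 (b=9); 9→10: 5·10 + 2 = 52; 52−1 = 51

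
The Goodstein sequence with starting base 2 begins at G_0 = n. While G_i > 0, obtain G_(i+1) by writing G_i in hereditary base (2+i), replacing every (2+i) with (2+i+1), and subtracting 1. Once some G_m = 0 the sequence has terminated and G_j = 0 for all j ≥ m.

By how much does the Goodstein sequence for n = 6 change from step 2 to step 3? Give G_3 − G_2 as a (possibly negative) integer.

2868

[0] 6 ≡ 2^2 + 2 (base 2). Lift 3: 30. −1: 29.
[1] 29 ≡ 3^3 + 2 (base 3). Lift 4: 258. −1: 257.
[2] 257 ≡ 4^4 + 1 (base 4). Lift 5: 3126. −1: 3125.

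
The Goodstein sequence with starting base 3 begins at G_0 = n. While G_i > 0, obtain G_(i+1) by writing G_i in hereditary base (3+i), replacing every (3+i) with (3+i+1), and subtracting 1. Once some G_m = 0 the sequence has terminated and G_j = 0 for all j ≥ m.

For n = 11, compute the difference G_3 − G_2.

10

base 3: 11 = 3^2 + 2; at 4: 4^2 + 2 = 18; next = 17
base 4: 17 = 4^2 + 1; at 5: 5^2 + 1 = 26; next = 25
base 5: 25 = 5^2; at 6: 6^2 = 36; next = 35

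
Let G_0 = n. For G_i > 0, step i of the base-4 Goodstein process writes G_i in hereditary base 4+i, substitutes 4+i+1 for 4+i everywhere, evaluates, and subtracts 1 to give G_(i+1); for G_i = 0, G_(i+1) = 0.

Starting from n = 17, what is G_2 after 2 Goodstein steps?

i=0: 17 = 4^2 + 1 (b=4); 4→5: 5^2 + 1 = 26; 26−1 = 25
i=1: 25 = 5^2 (b=5); 5→6: 6^2 = 36; 36−1 = 35
i=2: 35 = 5·6 + 5 (b=6); 6→7: 5·7 + 5 = 40; 40−1 = 39

35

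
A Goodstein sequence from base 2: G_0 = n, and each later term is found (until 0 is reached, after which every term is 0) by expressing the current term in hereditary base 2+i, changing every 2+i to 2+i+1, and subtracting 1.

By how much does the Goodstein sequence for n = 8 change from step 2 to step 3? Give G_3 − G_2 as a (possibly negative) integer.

5757

G_0=8  [base 2] 2^(2 + 1)  →[2↦3]→  3^(3 + 1) = 81  −1 ⇒ G_1=80
G_1=80  [base 3] 2·3^3 + 2·3^2 + 2·3 + 2  →[3↦4]→  2·4^4 + 2·4^2 + 2·4 + 2 = 554  −1 ⇒ G_2=553
G_2=553  [base 4] 2·4^4 + 2·4^2 + 2·4 + 1  →[4↦5]→  2·5^5 + 2·5^2 + 2·5 + 1 = 6311  −1 ⇒ G_3=6310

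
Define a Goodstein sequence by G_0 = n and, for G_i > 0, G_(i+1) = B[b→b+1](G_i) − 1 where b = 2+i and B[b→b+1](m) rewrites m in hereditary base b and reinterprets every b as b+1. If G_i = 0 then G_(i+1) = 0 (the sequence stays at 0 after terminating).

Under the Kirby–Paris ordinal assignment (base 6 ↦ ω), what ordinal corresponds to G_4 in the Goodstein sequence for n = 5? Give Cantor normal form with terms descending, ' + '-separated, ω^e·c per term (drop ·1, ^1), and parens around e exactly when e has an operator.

ω^3·3 + ω^2·3 + ω·3 + 1

(0) 5|_2 = 2^2 + 1 ↦ 3^3 + 1|_3 = 28 ⇒ 27
(1) 27|_3 = 3^3 ↦ 4^4|_4 = 256 ⇒ 255
(2) 255|_4 = 3·4^3 + 3·4^2 + 3·4 + 3 ↦ 3·5^3 + 3·5^2 + 3·5 + 3|_5 = 468 ⇒ 467
(3) 467|_5 = 3·5^3 + 3·5^2 + 3·5 + 2 ↦ 3·6^3 + 3·6^2 + 3·6 + 2|_6 = 776 ⇒ 775
(4) 775|_6 = 3·6^3 + 3·6^2 + 3·6 + 1 ↦ 3·7^3 + 3·7^2 + 3·7 + 1|_7 = 1198 ⇒ 1197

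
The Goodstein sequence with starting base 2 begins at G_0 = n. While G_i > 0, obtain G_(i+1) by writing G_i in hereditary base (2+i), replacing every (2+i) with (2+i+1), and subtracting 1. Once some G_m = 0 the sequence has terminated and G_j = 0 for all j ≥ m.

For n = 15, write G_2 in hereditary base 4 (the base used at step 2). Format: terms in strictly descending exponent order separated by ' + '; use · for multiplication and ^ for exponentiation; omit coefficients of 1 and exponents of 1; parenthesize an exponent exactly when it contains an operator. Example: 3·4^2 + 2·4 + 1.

G_0 = 15. HB_2(15) = 2^(2 + 1) + 2^2 + 2 + 1. Bump = 112. G_1 = 111.
G_1 = 111. HB_3(111) = 3^(3 + 1) + 3^3 + 3. Bump = 1284. G_2 = 1283.
G_2 = 1283. HB_4(1283) = 4^(4 + 1) + 4^4 + 3. Bump = 18753. G_3 = 18752.

4^(4 + 1) + 4^4 + 3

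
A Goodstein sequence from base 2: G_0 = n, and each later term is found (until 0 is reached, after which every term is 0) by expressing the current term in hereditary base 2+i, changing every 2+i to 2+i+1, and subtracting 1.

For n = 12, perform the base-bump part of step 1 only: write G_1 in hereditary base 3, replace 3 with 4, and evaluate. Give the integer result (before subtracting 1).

1066

G_0 = 12. HB_2(12) = 2^(2 + 1) + 2^2. Bump = 108. G_1 = 107.
G_1 = 107. HB_3(107) = 3^(3 + 1) + 2·3^2 + 2·3 + 2. Bump = 1066. G_2 = 1065.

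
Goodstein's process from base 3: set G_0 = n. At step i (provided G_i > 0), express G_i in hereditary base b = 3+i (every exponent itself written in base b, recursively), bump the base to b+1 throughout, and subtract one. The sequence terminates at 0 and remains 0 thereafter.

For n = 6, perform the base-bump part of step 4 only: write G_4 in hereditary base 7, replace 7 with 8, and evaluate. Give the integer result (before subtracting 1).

i=0: 6 = 2·3 (b=3); 3→4: 2·4 = 8; 8−1 = 7
i=1: 7 = 4 + 3 (b=4); 4→5: 5 + 3 = 8; 8−1 = 7
i=2: 7 = 5 + 2 (b=5); 5→6: 6 + 2 = 8; 8−1 = 7
i=3: 7 = 6 + 1 (b=6); 6→7: 7 + 1 = 8; 8−1 = 7
i=4: 7 = 7 (b=7); 7→8: 8 = 8; 8−1 = 7

8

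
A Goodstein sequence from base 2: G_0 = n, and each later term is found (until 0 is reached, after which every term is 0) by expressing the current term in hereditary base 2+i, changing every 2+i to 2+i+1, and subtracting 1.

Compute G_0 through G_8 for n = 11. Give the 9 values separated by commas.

(0) 11|_2 = 2^(2 + 1) + 2 + 1 ↦ 3^(3 + 1) + 3 + 1|_3 = 85 ⇒ 84
(1) 84|_3 = 3^(3 + 1) + 3 ↦ 4^(4 + 1) + 4|_4 = 1028 ⇒ 1027
(2) 1027|_4 = 4^(4 + 1) + 3 ↦ 5^(5 + 1) + 3|_5 = 15628 ⇒ 15627
(3) 15627|_5 = 5^(5 + 1) + 2 ↦ 6^(6 + 1) + 2|_6 = 279938 ⇒ 279937
(4) 279937|_6 = 6^(6 + 1) + 1 ↦ 7^(7 + 1) + 1|_7 = 5764802 ⇒ 5764801
(5) 5764801|_7 = 7^(7 + 1) ↦ 8^(8 + 1)|_8 = 134217728 ⇒ 134217727
(6) 134217727|_8 = 7·8^8 + 7·8^7 + 7·8^6 + 7·8^5 + 7·8^4 + 7·8^3 + 7·8^2 + 7·8 + 7 ↦ 7·9^9 + 7·9^7 + 7·9^6 + 7·9^5 + 7·9^4 + 7·9^3 + 7·9^2 + 7·9 + 7|_9 = 2749609303 ⇒ 2749609302
(7) 2749609302|_9 = 7·9^9 + 7·9^7 + 7·9^6 + 7·9^5 + 7·9^4 + 7·9^3 + 7·9^2 + 7·9 + 6 ↦ 7·10^10 + 7·10^7 + 7·10^6 + 7·10^5 + 7·10^4 + 7·10^3 + 7·10^2 + 7·10 + 6|_10 = 70077777776 ⇒ 70077777775

11, 84, 1027, 15627, 279937, 5764801, 134217727, 2749609302, 70077777775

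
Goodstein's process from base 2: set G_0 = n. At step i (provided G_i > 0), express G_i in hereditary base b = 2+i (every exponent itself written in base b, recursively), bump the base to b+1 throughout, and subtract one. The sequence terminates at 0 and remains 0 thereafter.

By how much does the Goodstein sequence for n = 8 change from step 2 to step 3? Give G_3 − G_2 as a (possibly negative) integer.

5757

G_0 = 8. HB_2(8) = 2^(2 + 1). Bump = 81. G_1 = 80.
G_1 = 80. HB_3(80) = 2·3^3 + 2·3^2 + 2·3 + 2. Bump = 554. G_2 = 553.
G_2 = 553. HB_4(553) = 2·4^4 + 2·4^2 + 2·4 + 1. Bump = 6311. G_3 = 6310.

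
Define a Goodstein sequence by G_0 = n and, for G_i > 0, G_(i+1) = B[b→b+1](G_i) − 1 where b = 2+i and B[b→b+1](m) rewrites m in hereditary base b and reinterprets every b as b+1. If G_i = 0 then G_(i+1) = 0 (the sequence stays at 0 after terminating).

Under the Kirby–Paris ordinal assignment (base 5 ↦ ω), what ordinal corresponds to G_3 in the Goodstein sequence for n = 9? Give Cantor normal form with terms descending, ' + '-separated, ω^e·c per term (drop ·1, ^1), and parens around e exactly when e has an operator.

ω^ω·3 + ω^3·3 + ω^2·3 + ω·3 + 2

(0) 9|_2 = 2^(2 + 1) + 1 ↦ 3^(3 + 1) + 1|_3 = 82 ⇒ 81
(1) 81|_3 = 3^(3 + 1) ↦ 4^(4 + 1)|_4 = 1024 ⇒ 1023
(2) 1023|_4 = 3·4^4 + 3·4^3 + 3·4^2 + 3·4 + 3 ↦ 3·5^5 + 3·5^3 + 3·5^2 + 3·5 + 3|_5 = 9843 ⇒ 9842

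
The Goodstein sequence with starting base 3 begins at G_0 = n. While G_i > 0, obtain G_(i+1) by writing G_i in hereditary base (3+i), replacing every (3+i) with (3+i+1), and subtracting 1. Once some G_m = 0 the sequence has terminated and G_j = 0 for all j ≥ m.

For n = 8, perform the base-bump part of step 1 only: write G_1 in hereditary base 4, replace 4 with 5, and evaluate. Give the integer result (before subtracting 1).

11

[0] 8 ≡ 2·3 + 2 (base 3). Lift 4: 10. −1: 9.
[1] 9 ≡ 2·4 + 1 (base 4). Lift 5: 11. −1: 10.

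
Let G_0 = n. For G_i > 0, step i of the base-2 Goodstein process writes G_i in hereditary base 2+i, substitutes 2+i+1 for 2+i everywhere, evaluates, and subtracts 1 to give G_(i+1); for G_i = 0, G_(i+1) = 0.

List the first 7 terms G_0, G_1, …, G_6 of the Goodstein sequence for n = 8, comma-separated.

G_0=8  [base 2] 2^(2 + 1)  →[2↦3]→  3^(3 + 1) = 81  −1 ⇒ G_1=80
G_1=80  [base 3] 2·3^3 + 2·3^2 + 2·3 + 2  →[3↦4]→  2·4^4 + 2·4^2 + 2·4 + 2 = 554  −1 ⇒ G_2=553
G_2=553  [base 4] 2·4^4 + 2·4^2 + 2·4 + 1  →[4↦5]→  2·5^5 + 2·5^2 + 2·5 + 1 = 6311  −1 ⇒ G_3=6310
G_3=6310  [base 5] 2·5^5 + 2·5^2 + 2·5  →[5↦6]→  2·6^6 + 2·6^2 + 2·6 = 93396  −1 ⇒ G_4=93395
G_4=93395  [base 6] 2·6^6 + 2·6^2 + 6 + 5  →[6↦7]→  2·7^7 + 2·7^2 + 7 + 5 = 1647196  −1 ⇒ G_5=1647195
G_5=1647195  [base 7] 2·7^7 + 2·7^2 + 7 + 4  →[7↦8]→  2·8^8 + 2·8^2 + 8 + 4 = 33554572  −1 ⇒ G_6=33554571

8, 80, 553, 6310, 93395, 1647195, 33554571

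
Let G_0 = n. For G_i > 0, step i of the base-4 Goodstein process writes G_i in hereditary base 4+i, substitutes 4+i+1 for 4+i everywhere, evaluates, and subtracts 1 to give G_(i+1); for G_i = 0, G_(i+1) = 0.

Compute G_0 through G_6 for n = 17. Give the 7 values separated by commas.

17 —HB4→ 4^2 + 1 —bump→ 5^2 + 1 = 26 —(−1)→ 25
25 —HB5→ 5^2 —bump→ 6^2 = 36 —(−1)→ 35
35 —HB6→ 5·6 + 5 —bump→ 5·7 + 5 = 40 —(−1)→ 39
39 —HB7→ 5·7 + 4 —bump→ 5·8 + 4 = 44 —(−1)→ 43
43 —HB8→ 5·8 + 3 —bump→ 5·9 + 3 = 48 —(−1)→ 47
47 —HB9→ 5·9 + 2 —bump→ 5·10 + 2 = 52 —(−1)→ 51

17, 25, 35, 39, 43, 47, 51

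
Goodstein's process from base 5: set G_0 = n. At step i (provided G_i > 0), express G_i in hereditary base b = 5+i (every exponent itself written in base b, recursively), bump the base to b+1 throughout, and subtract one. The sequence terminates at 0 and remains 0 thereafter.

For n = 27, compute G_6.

(0) 27|_5 = 5^2 + 2 ↦ 6^2 + 2|_6 = 38 ⇒ 37
(1) 37|_6 = 6^2 + 1 ↦ 7^2 + 1|_7 = 50 ⇒ 49
(2) 49|_7 = 7^2 ↦ 8^2|_8 = 64 ⇒ 63
(3) 63|_8 = 7·8 + 7 ↦ 7·9 + 7|_9 = 70 ⇒ 69
(4) 69|_9 = 7·9 + 6 ↦ 7·10 + 6|_10 = 76 ⇒ 75
(5) 75|_10 = 7·10 + 5 ↦ 7·11 + 5|_11 = 82 ⇒ 81
(6) 81|_11 = 7·11 + 4 ↦ 7·12 + 4|_12 = 88 ⇒ 87

81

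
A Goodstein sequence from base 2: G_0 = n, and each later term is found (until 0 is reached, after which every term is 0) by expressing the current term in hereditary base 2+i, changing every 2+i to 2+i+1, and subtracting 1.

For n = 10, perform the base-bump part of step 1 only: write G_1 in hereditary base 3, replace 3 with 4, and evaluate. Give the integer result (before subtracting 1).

1026

G_0 = 10. HB_2(10) = 2^(2 + 1) + 2. Bump = 84. G_1 = 83.
G_1 = 83. HB_3(83) = 3^(3 + 1) + 2. Bump = 1026. G_2 = 1025.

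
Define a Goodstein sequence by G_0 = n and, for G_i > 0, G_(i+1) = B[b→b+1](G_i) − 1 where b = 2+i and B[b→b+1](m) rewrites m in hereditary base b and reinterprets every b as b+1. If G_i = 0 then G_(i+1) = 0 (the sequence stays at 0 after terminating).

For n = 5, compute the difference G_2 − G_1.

base 2: 5 = 2^2 + 1; at 3: 3^3 + 1 = 28; next = 27
base 3: 27 = 3^3; at 4: 4^4 = 256; next = 255

228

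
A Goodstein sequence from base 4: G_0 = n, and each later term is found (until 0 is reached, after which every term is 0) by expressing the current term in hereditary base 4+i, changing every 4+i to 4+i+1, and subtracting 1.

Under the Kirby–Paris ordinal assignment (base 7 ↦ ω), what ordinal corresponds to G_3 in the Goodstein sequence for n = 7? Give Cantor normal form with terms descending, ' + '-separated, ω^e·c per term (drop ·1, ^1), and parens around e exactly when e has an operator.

(0) 7|_4 = 4 + 3 ↦ 5 + 3|_5 = 8 ⇒ 7
(1) 7|_5 = 5 + 2 ↦ 6 + 2|_6 = 8 ⇒ 7
(2) 7|_6 = 6 + 1 ↦ 7 + 1|_7 = 8 ⇒ 7
(3) 7|_7 = 7 ↦ 8|_8 = 8 ⇒ 7

ω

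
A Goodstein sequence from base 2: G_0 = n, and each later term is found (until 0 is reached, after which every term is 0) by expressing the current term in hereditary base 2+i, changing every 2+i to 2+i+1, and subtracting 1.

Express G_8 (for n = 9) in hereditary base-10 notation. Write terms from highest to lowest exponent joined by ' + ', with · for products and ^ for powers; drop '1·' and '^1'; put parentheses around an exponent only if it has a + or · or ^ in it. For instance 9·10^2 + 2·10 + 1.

[0] 9 ≡ 2^(2 + 1) + 1 (base 2). Lift 3: 82. −1: 81.
[1] 81 ≡ 3^(3 + 1) (base 3). Lift 4: 1024. −1: 1023.
[2] 1023 ≡ 3·4^4 + 3·4^3 + 3·4^2 + 3·4 + 3 (base 4). Lift 5: 9843. −1: 9842.
[3] 9842 ≡ 3·5^5 + 3·5^3 + 3·5^2 + 3·5 + 2 (base 5). Lift 6: 140744. −1: 140743.
[4] 140743 ≡ 3·6^6 + 3·6^3 + 3·6^2 + 3·6 + 1 (base 6). Lift 7: 2471827. −1: 2471826.
[5] 2471826 ≡ 3·7^7 + 3·7^3 + 3·7^2 + 3·7 (base 7). Lift 8: 50333400. −1: 50333399.
[6] 50333399 ≡ 3·8^8 + 3·8^3 + 3·8^2 + 2·8 + 7 (base 8). Lift 9: 1162263922. −1: 1162263921.
[7] 1162263921 ≡ 3·9^9 + 3·9^3 + 3·9^2 + 2·9 + 6 (base 9). Lift 10: 30000003326. −1: 30000003325.
[8] 30000003325 ≡ 3·10^10 + 3·10^3 + 3·10^2 + 2·10 + 5 (base 10). Lift 11: 855935016216. −1: 855935016215.

3·10^10 + 3·10^3 + 3·10^2 + 2·10 + 5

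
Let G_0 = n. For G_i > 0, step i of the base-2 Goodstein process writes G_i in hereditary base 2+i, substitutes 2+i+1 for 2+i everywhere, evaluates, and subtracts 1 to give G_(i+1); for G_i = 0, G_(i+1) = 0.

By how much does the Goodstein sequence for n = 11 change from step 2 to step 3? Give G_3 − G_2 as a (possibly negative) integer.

i=0: 11 = 2^(2 + 1) + 2 + 1 (b=2); 2→3: 3^(3 + 1) + 3 + 1 = 85; 85−1 = 84
i=1: 84 = 3^(3 + 1) + 3 (b=3); 3→4: 4^(4 + 1) + 4 = 1028; 1028−1 = 1027
i=2: 1027 = 4^(4 + 1) + 3 (b=4); 4→5: 5^(5 + 1) + 3 = 15628; 15628−1 = 15627

14600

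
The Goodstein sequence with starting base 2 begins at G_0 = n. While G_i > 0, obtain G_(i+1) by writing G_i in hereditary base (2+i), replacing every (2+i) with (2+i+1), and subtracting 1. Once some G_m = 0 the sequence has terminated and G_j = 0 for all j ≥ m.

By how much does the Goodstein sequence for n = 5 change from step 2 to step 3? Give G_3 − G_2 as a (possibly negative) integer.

(0) 5|_2 = 2^2 + 1 ↦ 3^3 + 1|_3 = 28 ⇒ 27
(1) 27|_3 = 3^3 ↦ 4^4|_4 = 256 ⇒ 255
(2) 255|_4 = 3·4^3 + 3·4^2 + 3·4 + 3 ↦ 3·5^3 + 3·5^2 + 3·5 + 3|_5 = 468 ⇒ 467

212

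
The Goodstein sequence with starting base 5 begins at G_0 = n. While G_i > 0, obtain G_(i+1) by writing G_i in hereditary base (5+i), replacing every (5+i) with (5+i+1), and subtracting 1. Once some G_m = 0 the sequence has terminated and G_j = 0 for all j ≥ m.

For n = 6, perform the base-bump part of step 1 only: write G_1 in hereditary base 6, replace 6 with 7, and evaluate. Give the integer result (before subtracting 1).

7

G_0=6  [base 5] 5 + 1  →[5↦6]→  6 + 1 = 7  −1 ⇒ G_1=6
G_1=6  [base 6] 6  →[6↦7]→  7 = 7  −1 ⇒ G_2=6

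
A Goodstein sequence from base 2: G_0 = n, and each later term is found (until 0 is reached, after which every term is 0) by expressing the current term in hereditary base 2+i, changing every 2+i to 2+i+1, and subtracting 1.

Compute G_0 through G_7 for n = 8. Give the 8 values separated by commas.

G_0 = 8. HB_2(8) = 2^(2 + 1). Bump = 81. G_1 = 80.
G_1 = 80. HB_3(80) = 2·3^3 + 2·3^2 + 2·3 + 2. Bump = 554. G_2 = 553.
G_2 = 553. HB_4(553) = 2·4^4 + 2·4^2 + 2·4 + 1. Bump = 6311. G_3 = 6310.
G_3 = 6310. HB_5(6310) = 2·5^5 + 2·5^2 + 2·5. Bump = 93396. G_4 = 93395.
G_4 = 93395. HB_6(93395) = 2·6^6 + 2·6^2 + 6 + 5. Bump = 1647196. G_5 = 1647195.
G_5 = 1647195. HB_7(1647195) = 2·7^7 + 2·7^2 + 7 + 4. Bump = 33554572. G_6 = 33554571.
G_6 = 33554571. HB_8(33554571) = 2·8^8 + 2·8^2 + 8 + 3. Bump = 774841152. G_7 = 774841151.

8, 80, 553, 6310, 93395, 1647195, 33554571, 774841151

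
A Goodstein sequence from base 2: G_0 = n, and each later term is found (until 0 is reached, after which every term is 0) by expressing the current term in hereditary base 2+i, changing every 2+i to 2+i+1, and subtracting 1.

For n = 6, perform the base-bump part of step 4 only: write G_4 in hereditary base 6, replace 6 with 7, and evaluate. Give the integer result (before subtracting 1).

step 0: 6 = 2^2 + 2; sub 3 for 2: 3^3 + 3; = 30; G_1 = 30−1 = 29
step 1: 29 = 3^3 + 2; sub 4 for 3: 4^4 + 2; = 258; G_2 = 258−1 = 257
step 2: 257 = 4^4 + 1; sub 5 for 4: 5^5 + 1; = 3126; G_3 = 3126−1 = 3125
step 3: 3125 = 5^5; sub 6 for 5: 6^6; = 46656; G_4 = 46656−1 = 46655

98040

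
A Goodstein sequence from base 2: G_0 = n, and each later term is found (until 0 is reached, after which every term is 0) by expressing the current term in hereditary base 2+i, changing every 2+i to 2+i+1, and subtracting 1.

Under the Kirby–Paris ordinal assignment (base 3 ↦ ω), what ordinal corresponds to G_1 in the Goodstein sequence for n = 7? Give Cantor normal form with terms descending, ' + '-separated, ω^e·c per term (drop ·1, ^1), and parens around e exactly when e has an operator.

base 2: 7 = 2^2 + 2 + 1; at 3: 3^3 + 3 + 1 = 31; next = 30
base 3: 30 = 3^3 + 3; at 4: 4^4 + 4 = 260; next = 259

ω^ω + ω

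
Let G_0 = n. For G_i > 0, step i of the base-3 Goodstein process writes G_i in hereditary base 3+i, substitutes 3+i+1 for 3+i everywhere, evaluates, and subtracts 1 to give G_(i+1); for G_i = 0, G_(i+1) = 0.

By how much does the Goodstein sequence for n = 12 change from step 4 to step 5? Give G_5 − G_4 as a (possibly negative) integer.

step 0: 12 = 3^2 + 3; sub 4 for 3: 4^2 + 4; = 20; G_1 = 20−1 = 19
step 1: 19 = 4^2 + 3; sub 5 for 4: 5^2 + 3; = 28; G_2 = 28−1 = 27
step 2: 27 = 5^2 + 2; sub 6 for 5: 6^2 + 2; = 38; G_3 = 38−1 = 37
step 3: 37 = 6^2 + 1; sub 7 for 6: 7^2 + 1; = 50; G_4 = 50−1 = 49
step 4: 49 = 7^2; sub 8 for 7: 8^2; = 64; G_5 = 64−1 = 63

14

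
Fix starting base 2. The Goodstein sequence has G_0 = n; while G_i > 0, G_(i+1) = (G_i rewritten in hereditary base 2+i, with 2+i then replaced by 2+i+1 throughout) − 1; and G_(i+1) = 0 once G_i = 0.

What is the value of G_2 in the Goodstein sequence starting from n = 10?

1025

step 0: 10 = 2^(2 + 1) + 2; sub 3 for 2: 3^(3 + 1) + 3; = 84; G_1 = 84−1 = 83
step 1: 83 = 3^(3 + 1) + 2; sub 4 for 3: 4^(4 + 1) + 2; = 1026; G_2 = 1026−1 = 1025
step 2: 1025 = 4^(4 + 1) + 1; sub 5 for 4: 5^(5 + 1) + 1; = 15626; G_3 = 15626−1 = 15625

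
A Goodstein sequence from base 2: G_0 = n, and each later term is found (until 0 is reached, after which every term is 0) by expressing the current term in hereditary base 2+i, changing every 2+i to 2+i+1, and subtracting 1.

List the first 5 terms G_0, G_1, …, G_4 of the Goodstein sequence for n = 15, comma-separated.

15, 111, 1283, 18752, 326593

15 —HB2→ 2^(2 + 1) + 2^2 + 2 + 1 —bump→ 3^(3 + 1) + 3^3 + 3 + 1 = 112 —(−1)→ 111
111 —HB3→ 3^(3 + 1) + 3^3 + 3 —bump→ 4^(4 + 1) + 4^4 + 4 = 1284 —(−1)→ 1283
1283 —HB4→ 4^(4 + 1) + 4^4 + 3 —bump→ 5^(5 + 1) + 5^5 + 3 = 18753 —(−1)→ 18752
18752 —HB5→ 5^(5 + 1) + 5^5 + 2 —bump→ 6^(6 + 1) + 6^6 + 2 = 326594 —(−1)→ 326593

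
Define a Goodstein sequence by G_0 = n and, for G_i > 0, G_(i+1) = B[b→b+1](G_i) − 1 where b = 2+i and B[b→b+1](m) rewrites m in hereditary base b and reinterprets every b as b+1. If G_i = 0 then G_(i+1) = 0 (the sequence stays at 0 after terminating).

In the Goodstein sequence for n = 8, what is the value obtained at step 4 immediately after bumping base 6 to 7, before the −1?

1647196

8 —HB2→ 2^(2 + 1) —bump→ 3^(3 + 1) = 81 —(−1)→ 80
80 —HB3→ 2·3^3 + 2·3^2 + 2·3 + 2 —bump→ 2·4^4 + 2·4^2 + 2·4 + 2 = 554 —(−1)→ 553
553 —HB4→ 2·4^4 + 2·4^2 + 2·4 + 1 —bump→ 2·5^5 + 2·5^2 + 2·5 + 1 = 6311 —(−1)→ 6310
6310 —HB5→ 2·5^5 + 2·5^2 + 2·5 —bump→ 2·6^6 + 2·6^2 + 2·6 = 93396 —(−1)→ 93395
93395 —HB6→ 2·6^6 + 2·6^2 + 6 + 5 —bump→ 2·7^7 + 2·7^2 + 7 + 5 = 1647196 —(−1)→ 1647195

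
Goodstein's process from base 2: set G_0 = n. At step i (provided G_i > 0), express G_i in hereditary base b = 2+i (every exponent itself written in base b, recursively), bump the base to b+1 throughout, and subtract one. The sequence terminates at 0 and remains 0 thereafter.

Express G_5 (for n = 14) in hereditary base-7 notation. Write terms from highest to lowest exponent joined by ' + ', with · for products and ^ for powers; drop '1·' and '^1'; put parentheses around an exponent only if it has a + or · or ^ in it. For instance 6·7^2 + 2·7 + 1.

base 2: 14 = 2^(2 + 1) + 2^2 + 2; at 3: 3^(3 + 1) + 3^3 + 3 = 111; next = 110
base 3: 110 = 3^(3 + 1) + 3^3 + 2; at 4: 4^(4 + 1) + 4^4 + 2 = 1282; next = 1281
base 4: 1281 = 4^(4 + 1) + 4^4 + 1; at 5: 5^(5 + 1) + 5^5 + 1 = 18751; next = 18750
base 5: 18750 = 5^(5 + 1) + 5^5; at 6: 6^(6 + 1) + 6^6 = 326592; next = 326591
base 6: 326591 = 6^(6 + 1) + 5·6^5 + 5·6^4 + 5·6^3 + 5·6^2 + 5·6 + 5; at 7: 7^(7 + 1) + 5·7^5 + 5·7^4 + 5·7^3 + 5·7^2 + 5·7 + 5 = 5862841; next = 5862840
base 7: 5862840 = 7^(7 + 1) + 5·7^5 + 5·7^4 + 5·7^3 + 5·7^2 + 5·7 + 4; at 8: 8^(8 + 1) + 5·8^5 + 5·8^4 + 5·8^3 + 5·8^2 + 5·8 + 4 = 134404972; next = 134404971

7^(7 + 1) + 5·7^5 + 5·7^4 + 5·7^3 + 5·7^2 + 5·7 + 4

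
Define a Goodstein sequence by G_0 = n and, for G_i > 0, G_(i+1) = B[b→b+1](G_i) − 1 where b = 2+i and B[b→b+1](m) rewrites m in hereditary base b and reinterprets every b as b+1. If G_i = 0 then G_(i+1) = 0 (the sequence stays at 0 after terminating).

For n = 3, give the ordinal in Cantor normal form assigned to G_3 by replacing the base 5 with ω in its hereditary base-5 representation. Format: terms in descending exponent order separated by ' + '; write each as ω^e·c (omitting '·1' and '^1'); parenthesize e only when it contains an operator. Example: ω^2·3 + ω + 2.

2

(0) 3|_2 = 2 + 1 ↦ 3 + 1|_3 = 4 ⇒ 3
(1) 3|_3 = 3 ↦ 4|_4 = 4 ⇒ 3
(2) 3|_4 = 3 ↦ 3|_5 = 3 ⇒ 2
(3) 2|_5 = 2 ↦ 2|_6 = 2 ⇒ 1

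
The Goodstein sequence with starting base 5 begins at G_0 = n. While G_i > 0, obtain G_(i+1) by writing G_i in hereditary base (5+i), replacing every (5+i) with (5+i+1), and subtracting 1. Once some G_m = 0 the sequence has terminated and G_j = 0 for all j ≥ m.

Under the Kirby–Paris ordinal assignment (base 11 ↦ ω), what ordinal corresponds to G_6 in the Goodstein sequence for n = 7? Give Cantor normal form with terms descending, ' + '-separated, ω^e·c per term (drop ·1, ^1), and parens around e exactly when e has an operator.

4

[0] 7 ≡ 5 + 2 (base 5). Lift 6: 8. −1: 7.
[1] 7 ≡ 6 + 1 (base 6). Lift 7: 8. −1: 7.
[2] 7 ≡ 7 (base 7). Lift 8: 8. −1: 7.
[3] 7 ≡ 7 (base 8). Lift 9: 7. −1: 6.
[4] 6 ≡ 6 (base 9). Lift 10: 6. −1: 5.
[5] 5 ≡ 5 (base 10). Lift 11: 5. −1: 4.
[6] 4 ≡ 4 (base 11). Lift 12: 4. −1: 3.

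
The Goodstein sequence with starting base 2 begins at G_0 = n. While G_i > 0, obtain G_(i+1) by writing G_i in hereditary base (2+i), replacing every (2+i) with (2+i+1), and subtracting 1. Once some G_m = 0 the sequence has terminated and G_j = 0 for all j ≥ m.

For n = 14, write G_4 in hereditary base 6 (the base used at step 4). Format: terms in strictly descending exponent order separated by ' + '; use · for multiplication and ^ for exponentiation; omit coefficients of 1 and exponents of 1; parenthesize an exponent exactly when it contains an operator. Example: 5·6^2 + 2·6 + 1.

6^(6 + 1) + 5·6^5 + 5·6^4 + 5·6^3 + 5·6^2 + 5·6 + 5

G_0=14  [base 2] 2^(2 + 1) + 2^2 + 2  →[2↦3]→  3^(3 + 1) + 3^3 + 3 = 111  −1 ⇒ G_1=110
G_1=110  [base 3] 3^(3 + 1) + 3^3 + 2  →[3↦4]→  4^(4 + 1) + 4^4 + 2 = 1282  −1 ⇒ G_2=1281
G_2=1281  [base 4] 4^(4 + 1) + 4^4 + 1  →[4↦5]→  5^(5 + 1) + 5^5 + 1 = 18751  −1 ⇒ G_3=18750
G_3=18750  [base 5] 5^(5 + 1) + 5^5  →[5↦6]→  6^(6 + 1) + 6^6 = 326592  −1 ⇒ G_4=326591
G_4=326591  [base 6] 6^(6 + 1) + 5·6^5 + 5·6^4 + 5·6^3 + 5·6^2 + 5·6 + 5  →[6↦7]→  7^(7 + 1) + 5·7^5 + 5·7^4 + 5·7^3 + 5·7^2 + 5·7 + 5 = 5862841  −1 ⇒ G_5=5862840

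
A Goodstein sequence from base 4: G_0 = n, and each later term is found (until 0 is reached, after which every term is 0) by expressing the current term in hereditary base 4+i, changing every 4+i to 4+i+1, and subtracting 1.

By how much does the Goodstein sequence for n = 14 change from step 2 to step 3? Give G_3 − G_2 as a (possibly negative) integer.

2

14 —HB4→ 3·4 + 2 —bump→ 3·5 + 2 = 17 —(−1)→ 16
16 —HB5→ 3·5 + 1 —bump→ 3·6 + 1 = 19 —(−1)→ 18
18 —HB6→ 3·6 —bump→ 3·7 = 21 —(−1)→ 20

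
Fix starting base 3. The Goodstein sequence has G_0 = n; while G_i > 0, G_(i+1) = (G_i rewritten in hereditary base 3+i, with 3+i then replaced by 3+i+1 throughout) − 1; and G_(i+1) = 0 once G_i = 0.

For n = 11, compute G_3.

i=0: 11 = 3^2 + 2 (b=3); 3→4: 4^2 + 2 = 18; 18−1 = 17
i=1: 17 = 4^2 + 1 (b=4); 4→5: 5^2 + 1 = 26; 26−1 = 25
i=2: 25 = 5^2 (b=5); 5→6: 6^2 = 36; 36−1 = 35
i=3: 35 = 5·6 + 5 (b=6); 6→7: 5·7 + 5 = 40; 40−1 = 39

35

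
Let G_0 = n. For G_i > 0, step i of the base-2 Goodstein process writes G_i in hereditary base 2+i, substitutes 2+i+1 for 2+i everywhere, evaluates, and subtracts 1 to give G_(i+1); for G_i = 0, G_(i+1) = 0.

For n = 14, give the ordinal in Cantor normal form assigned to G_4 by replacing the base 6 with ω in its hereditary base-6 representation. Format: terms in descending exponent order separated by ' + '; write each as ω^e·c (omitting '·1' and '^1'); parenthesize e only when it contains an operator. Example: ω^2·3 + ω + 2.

ω^(ω + 1) + ω^5·5 + ω^4·5 + ω^3·5 + ω^2·5 + ω·5 + 5

14 —HB2→ 2^(2 + 1) + 2^2 + 2 —bump→ 3^(3 + 1) + 3^3 + 3 = 111 —(−1)→ 110
110 —HB3→ 3^(3 + 1) + 3^3 + 2 —bump→ 4^(4 + 1) + 4^4 + 2 = 1282 —(−1)→ 1281
1281 —HB4→ 4^(4 + 1) + 4^4 + 1 —bump→ 5^(5 + 1) + 5^5 + 1 = 18751 —(−1)→ 18750
18750 —HB5→ 5^(5 + 1) + 5^5 —bump→ 6^(6 + 1) + 6^6 = 326592 —(−1)→ 326591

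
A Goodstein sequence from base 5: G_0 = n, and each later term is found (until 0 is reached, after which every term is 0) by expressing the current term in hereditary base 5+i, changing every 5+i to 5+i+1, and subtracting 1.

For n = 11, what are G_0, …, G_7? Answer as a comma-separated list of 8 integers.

11, 12, 13, 13, 13, 13, 13, 13

i=0: 11 = 2·5 + 1 (b=5); 5→6: 2·6 + 1 = 13; 13−1 = 12
i=1: 12 = 2·6 (b=6); 6→7: 2·7 = 14; 14−1 = 13
i=2: 13 = 7 + 6 (b=7); 7→8: 8 + 6 = 14; 14−1 = 13
i=3: 13 = 8 + 5 (b=8); 8→9: 9 + 5 = 14; 14−1 = 13
i=4: 13 = 9 + 4 (b=9); 9→10: 10 + 4 = 14; 14−1 = 13
i=5: 13 = 10 + 3 (b=10); 10→11: 11 + 3 = 14; 14−1 = 13
i=6: 13 = 11 + 2 (b=11); 11→12: 12 + 2 = 14; 14−1 = 13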